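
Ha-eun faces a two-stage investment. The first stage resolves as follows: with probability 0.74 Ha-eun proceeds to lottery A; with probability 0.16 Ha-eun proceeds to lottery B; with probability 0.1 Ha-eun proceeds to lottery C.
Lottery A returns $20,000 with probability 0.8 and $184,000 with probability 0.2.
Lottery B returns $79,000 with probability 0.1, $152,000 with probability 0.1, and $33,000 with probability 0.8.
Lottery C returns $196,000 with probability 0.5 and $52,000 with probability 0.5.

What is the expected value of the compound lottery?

EV(A) = 0.8 × 20000 + 0.2 × 184000 = 16000 + 36800 = 52800
EV(B) = 0.1 × 79000 + 0.1 × 152000 + 0.8 × 33000 = 7900 + 15200 + 26400 = 49500
EV(C) = 0.5 × 196000 + 0.5 × 52000 = 98000 + 26000 = 124000
Overall = 0.74 × 52800 + 0.16 × 49500 + 0.1 × 124000 = 39072 + 7920 + 12400 = 59392

$59,392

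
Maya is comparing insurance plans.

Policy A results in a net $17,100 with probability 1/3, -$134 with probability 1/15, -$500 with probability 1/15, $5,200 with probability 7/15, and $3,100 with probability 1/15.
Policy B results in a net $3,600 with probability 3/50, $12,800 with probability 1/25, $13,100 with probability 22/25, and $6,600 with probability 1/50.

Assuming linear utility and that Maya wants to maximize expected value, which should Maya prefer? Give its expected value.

Policy B ($12,388)

Policy A = 1/3 × 17100 + 1/15 × (-134) + 1/15 × (-500) + 7/15 × 5200 + 1/15 × 3100 = 5700 − 8.9333 − 33.3333 + 2426.6667 + 206.6667 = 8291.0667
Policy B = 3/50 × 3600 + 1/25 × 12800 + 22/25 × 13100 + 1/50 × 6600 = 216 + 512 + 11528 + 132 = 12388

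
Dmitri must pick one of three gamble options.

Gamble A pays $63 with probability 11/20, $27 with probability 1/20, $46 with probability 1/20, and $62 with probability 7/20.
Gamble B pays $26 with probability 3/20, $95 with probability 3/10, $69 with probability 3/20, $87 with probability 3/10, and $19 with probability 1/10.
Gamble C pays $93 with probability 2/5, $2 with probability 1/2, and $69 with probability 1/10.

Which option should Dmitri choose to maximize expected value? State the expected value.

Gamble A = 11/20 × 63 + 1/20 × 27 + 1/20 × 46 + 7/20 × 62 = 34.65 + 1.35 + 2.3 + 21.7 = 60
Gamble B = 3/20 × 26 + 3/10 × 95 + 3/20 × 69 + 3/10 × 87 + 1/10 × 19 = 3.9 + 28.5 + 10.35 + 26.1 + 1.9 = 70.75
Gamble C = 2/5 × 93 + 1/2 × 2 + 1/10 × 69 = 37.2 + 1 + 6.9 = 45.1

Gamble B ($70.75)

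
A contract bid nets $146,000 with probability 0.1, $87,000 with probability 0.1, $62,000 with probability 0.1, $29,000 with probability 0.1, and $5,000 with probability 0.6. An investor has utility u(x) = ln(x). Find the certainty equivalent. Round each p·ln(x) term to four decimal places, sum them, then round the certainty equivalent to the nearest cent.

$14,296.93

E[u] = 0.1·ln(146000) + 0.1·ln(87000) + 0.1·ln(62000) + 0.1·ln(29000) + 0.6·ln(5000) = 1.1891 + 1.1374 + 1.1035 + 1.0275 + 5.1103 = 9.5678
CE = e^9.5678 ≈ 14296.93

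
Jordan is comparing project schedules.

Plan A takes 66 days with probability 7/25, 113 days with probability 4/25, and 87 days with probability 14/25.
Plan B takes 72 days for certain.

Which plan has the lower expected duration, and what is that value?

Plan B (72 days)

Plan A = 7/25 × 66 + 4/25 × 113 + 14/25 × 87 = 18.48 + 18.08 + 48.72 = 85.28
Plan B: 72 (certain)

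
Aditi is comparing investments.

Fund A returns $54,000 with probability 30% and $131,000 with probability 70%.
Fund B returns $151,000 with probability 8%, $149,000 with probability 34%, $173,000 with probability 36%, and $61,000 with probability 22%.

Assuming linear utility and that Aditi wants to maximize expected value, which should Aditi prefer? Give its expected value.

Fund A = 0.3 × 54000 + 0.7 × 131000 = 16200 + 91700 = 107900
Fund B = 0.08 × 151000 + 0.34 × 149000 + 0.36 × 173000 + 0.22 × 61000 = 12080 + 50660 + 62280 + 13420 = 138440

Fund B ($138,440)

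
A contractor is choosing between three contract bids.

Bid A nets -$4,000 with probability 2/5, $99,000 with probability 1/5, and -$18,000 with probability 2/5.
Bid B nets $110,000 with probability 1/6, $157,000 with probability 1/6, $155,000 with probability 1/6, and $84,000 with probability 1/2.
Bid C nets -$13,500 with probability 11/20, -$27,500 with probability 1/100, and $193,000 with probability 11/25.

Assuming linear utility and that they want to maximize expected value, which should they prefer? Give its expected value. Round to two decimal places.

Bid A = 2/5 × (-4000) + 1/5 × 99000 + 2/5 × (-18000) = -1600 + 19800 − 7200 = 11000
Bid B = 1/6 × 110000 + 1/6 × 157000 + 1/6 × 155000 + 1/2 × 84000 = 18333.3333 + 26166.6667 + 25833.3333 + 42000 = 112333.3333
Bid C = 11/20 × (-13500) + 1/100 × (-27500) + 11/25 × 193000 = -7425 − 275 + 84920 = 77220

Bid B ($112,333.33)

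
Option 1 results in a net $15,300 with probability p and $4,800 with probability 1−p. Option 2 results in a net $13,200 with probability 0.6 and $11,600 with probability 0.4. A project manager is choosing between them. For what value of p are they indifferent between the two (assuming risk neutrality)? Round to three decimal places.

p = 0.739

EV(Option 2) = 0.6 × 13200 + 0.4 × 11600 = 7920 + 4640 = 12560
p·15300 + (1−p)·4800 = 12560
10500p + 4800 = 12560
p = (12560 − 4800) / 10500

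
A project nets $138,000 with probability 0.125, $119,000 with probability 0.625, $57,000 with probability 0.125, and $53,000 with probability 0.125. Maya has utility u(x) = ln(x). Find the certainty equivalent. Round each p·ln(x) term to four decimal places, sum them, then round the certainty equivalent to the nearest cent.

E[u] = 0.125·ln(138000) + 0.625·ln(119000) + 0.125·ln(57000) + 0.125·ln(53000) = 1.4794 + 7.3043 + 1.3689 + 1.3598 = 11.5124
CE = e^11.5124 ≈ 99947.47

$99,947.47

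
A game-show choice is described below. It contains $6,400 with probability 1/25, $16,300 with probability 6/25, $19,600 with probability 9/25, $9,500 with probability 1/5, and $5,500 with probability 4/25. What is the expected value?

EV = 1/25 × 6400 + 6/25 × 16300 + 9/25 × 19600 + 1/5 × 9500 + 4/25 × 5500 = 256 + 3912 + 7056 + 1900 + 880 = 14004

$14,004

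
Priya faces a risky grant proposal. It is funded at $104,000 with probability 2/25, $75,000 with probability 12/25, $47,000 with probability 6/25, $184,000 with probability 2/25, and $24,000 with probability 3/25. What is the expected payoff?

EV = 2/25 × 104000 + 12/25 × 75000 + 6/25 × 47000 + 2/25 × 184000 + 3/25 × 24000 = 8320 + 36000 + 11280 + 14720 + 2880 = 73200

$73,200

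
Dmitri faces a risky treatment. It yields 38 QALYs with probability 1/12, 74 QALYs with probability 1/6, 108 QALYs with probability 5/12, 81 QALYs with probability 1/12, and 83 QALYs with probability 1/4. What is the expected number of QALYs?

88 QALYs

EV = 1/12 × 38 + 1/6 × 74 + 5/12 × 108 + 1/12 × 81 + 1/4 × 83 = 3.1667 + 12.3333 + 45 + 6.75 + 20.75 = 88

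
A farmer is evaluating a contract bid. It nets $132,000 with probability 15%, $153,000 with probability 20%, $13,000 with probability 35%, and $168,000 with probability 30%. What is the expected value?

EV = 0.15 × 132000 + 0.2 × 153000 + 0.35 × 13000 + 0.3 × 168000 = 19800 + 30600 + 4550 + 50400 = 105350

$105,350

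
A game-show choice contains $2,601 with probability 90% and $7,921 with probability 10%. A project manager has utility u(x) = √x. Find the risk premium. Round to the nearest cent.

E[u] = 0.9·√2601 + 0.1·√7921 = 0.9·51 + 0.1·89 = 54.8
CE = (54.8)² = 3003.04
Risk premium = EV − CE = 3133 − 3003.04 = 129.96

$129.96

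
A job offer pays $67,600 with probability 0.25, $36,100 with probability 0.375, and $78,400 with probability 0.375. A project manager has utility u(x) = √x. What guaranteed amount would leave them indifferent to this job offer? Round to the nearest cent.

$58,201.56

E[u] = 0.25·√67600 + 0.375·√36100 + 0.375·√78400 = 0.25·260 + 0.375·190 + 0.375·280 = 241.25
CE = (241.25)² = 58201.5625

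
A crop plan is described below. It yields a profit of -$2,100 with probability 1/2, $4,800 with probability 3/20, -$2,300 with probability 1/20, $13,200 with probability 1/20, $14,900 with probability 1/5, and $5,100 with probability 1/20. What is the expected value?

EV = 1/2 × (-2100) + 3/20 × 4800 + 1/20 × (-2300) + 1/20 × 13200 + 1/5 × 14900 + 1/20 × 5100 = -1050 + 720 − 115 + 660 + 2980 + 255 = 3450

$3,450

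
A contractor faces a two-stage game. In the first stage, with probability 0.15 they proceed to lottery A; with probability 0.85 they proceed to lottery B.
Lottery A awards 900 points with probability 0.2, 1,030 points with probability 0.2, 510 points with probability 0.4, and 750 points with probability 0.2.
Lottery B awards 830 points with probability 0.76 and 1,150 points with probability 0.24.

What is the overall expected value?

881.78 points

EV(A) = 0.2 × 900 + 0.2 × 1030 + 0.4 × 510 + 0.2 × 750 = 180 + 206 + 204 + 150 = 740
EV(B) = 0.76 × 830 + 0.24 × 1150 = 630.8 + 276 = 906.8
Overall = 0.15 × 740 + 0.85 × 906.8 = 111 + 770.78 = 881.78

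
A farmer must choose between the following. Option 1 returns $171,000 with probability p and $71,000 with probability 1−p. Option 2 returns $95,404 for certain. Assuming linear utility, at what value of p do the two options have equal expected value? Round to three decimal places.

p = 0.244

p·171000 + (1−p)·71000 = 95404
100000p + 71000 = 95404
p = (95404 − 71000) / 100000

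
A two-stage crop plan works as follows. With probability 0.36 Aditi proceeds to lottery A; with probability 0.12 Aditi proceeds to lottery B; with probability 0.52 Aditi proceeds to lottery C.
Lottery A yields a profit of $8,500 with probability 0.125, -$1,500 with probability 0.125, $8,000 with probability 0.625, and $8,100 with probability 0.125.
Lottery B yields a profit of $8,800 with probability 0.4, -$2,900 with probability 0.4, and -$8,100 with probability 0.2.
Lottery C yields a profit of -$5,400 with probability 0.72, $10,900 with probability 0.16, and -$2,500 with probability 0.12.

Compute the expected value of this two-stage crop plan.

EV(A) = 0.125 × 8500 + 0.125 × (-1500) + 0.625 × 8000 + 0.125 × 8100 = 1062.5 − 187.5 + 5000 + 1012.5 = 6887.5
EV(B) = 0.4 × 8800 + 0.4 × (-2900) + 0.2 × (-8100) = 3520 − 1160 − 1620 = 740
EV(C) = 0.72 × (-5400) + 0.16 × 10900 + 0.12 × (-2500) = -3888 + 1744 − 300 = -2444
Overall = 0.36 × 6887.5 + 0.12 × 740 + 0.52 × (-2444) = 2479.5 + 88.8 − 1270.88 = 1297.42

$1,297.42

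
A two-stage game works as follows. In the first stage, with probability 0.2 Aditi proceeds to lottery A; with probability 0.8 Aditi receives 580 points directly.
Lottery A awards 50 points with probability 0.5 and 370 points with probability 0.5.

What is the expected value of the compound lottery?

506 points

EV(A) = 0.5 × 50 + 0.5 × 370 = 25 + 185 = 210
Branch B: 580 (certain)
Overall = 0.2 × 210 + 0.8 × 580 = 42 + 464 = 506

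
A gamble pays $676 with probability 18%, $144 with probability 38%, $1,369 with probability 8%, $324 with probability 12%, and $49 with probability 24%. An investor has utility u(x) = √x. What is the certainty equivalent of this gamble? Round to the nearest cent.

E[u] = 0.18·√676 + 0.38·√144 + 0.08·√1369 + 0.12·√324 + 0.24·√49 = 0.18·26 + 0.38·12 + 0.08·37 + 0.12·18 + 0.24·7 = 16.04
CE = (16.04)² = 257.2816

$257.28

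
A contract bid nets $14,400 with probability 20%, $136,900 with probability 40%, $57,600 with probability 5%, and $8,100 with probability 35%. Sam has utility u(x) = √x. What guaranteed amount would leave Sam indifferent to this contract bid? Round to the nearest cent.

E[u] = 0.2·√14400 + 0.4·√136900 + 0.05·√57600 + 0.35·√8100 = 0.2·120 + 0.4·370 + 0.05·240 + 0.35·90 = 215.5
CE = (215.5)² = 46440.25

$46,440.25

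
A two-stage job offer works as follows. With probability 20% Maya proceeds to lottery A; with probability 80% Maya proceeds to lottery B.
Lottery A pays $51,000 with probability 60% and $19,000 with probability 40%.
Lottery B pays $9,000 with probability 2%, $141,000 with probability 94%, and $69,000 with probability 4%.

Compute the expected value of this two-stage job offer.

$116,024

EV(A) = 0.6 × 51000 + 0.4 × 19000 = 30600 + 7600 = 38200
EV(B) = 0.02 × 9000 + 0.94 × 141000 + 0.04 × 69000 = 180 + 132540 + 2760 = 135480
Overall = 0.2 × 38200 + 0.8 × 135480 = 7640 + 108384 = 116024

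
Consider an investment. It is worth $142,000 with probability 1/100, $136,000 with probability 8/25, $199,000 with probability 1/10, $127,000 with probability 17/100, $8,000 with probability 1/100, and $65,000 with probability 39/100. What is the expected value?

$111,860

EV = 1/100 × 142000 + 8/25 × 136000 + 1/10 × 199000 + 17/100 × 127000 + 1/100 × 8000 + 39/100 × 65000 = 1420 + 43520 + 19900 + 21590 + 80 + 25350 = 111860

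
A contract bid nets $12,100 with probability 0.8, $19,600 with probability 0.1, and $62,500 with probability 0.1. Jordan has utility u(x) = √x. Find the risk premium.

$1,761

E[u] = 0.8·√12100 + 0.1·√19600 + 0.1·√62500 = 0.8·110 + 0.1·140 + 0.1·250 = 127
CE = (127)² = 16129
Risk premium = EV − CE = 17890 − 16129 = 1761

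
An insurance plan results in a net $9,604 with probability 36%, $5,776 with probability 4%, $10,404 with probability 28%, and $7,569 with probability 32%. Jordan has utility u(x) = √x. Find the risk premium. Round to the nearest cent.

E[u] = 0.36·√9604 + 0.04·√5776 + 0.28·√10404 + 0.32·√7569 = 0.36·98 + 0.04·76 + 0.28·102 + 0.32·87 = 94.72
CE = (94.72)² = 8971.8784
Risk premium = EV − CE = 9023.68 − 8971.8784 = 51.8016

$51.80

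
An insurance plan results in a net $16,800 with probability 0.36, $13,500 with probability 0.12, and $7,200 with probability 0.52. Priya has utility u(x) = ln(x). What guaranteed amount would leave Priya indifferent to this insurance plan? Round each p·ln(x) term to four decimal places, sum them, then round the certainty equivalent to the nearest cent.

E[u] = 0.36·ln(16800) + 0.12·ln(13500) + 0.52·ln(7200) = 3.5025 + 1.1413 + 4.6186 = 9.2624
CE = e^9.2624 ≈ 10534.39

$10,534.39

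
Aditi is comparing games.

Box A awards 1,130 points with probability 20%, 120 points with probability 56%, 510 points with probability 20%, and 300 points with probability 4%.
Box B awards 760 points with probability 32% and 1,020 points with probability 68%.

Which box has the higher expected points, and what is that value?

Box A = 0.2 × 1130 + 0.56 × 120 + 0.2 × 510 + 0.04 × 300 = 226 + 67.2 + 102 + 12 = 407.2
Box B = 0.32 × 760 + 0.68 × 1020 = 243.2 + 693.6 = 936.8

Box B (936.8 points)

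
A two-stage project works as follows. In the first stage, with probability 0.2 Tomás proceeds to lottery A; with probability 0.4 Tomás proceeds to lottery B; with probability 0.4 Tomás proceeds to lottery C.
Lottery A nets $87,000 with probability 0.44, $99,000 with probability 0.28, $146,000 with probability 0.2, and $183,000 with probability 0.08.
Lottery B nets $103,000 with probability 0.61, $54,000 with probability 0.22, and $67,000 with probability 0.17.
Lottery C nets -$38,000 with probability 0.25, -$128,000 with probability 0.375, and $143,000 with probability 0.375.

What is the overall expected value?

$54,858

EV(A) = 0.44 × 87000 + 0.28 × 99000 + 0.2 × 146000 + 0.08 × 183000 = 38280 + 27720 + 29200 + 14640 = 109840
EV(B) = 0.61 × 103000 + 0.22 × 54000 + 0.17 × 67000 = 62830 + 11880 + 11390 = 86100
EV(C) = 0.25 × (-38000) + 0.375 × (-128000) + 0.375 × 143000 = -9500 − 48000 + 53625 = -3875
Overall = 0.2 × 109840 + 0.4 × 86100 + 0.4 × (-3875) = 21968 + 34440 − 1550 = 54858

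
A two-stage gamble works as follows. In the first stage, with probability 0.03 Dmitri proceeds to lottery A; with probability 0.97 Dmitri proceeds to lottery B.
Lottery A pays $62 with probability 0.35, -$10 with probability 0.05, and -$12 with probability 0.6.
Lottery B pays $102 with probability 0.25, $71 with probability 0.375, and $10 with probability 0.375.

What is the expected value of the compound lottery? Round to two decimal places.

EV(A) = 0.35 × 62 + 0.05 × (-10) + 0.6 × (-12) = 21.7 − 0.5 − 7.2 = 14
EV(B) = 0.25 × 102 + 0.375 × 71 + 0.375 × 10 = 25.5 + 26.625 + 3.75 = 55.875
Overall = 0.03 × 14 + 0.97 × 55.875 = 0.42 + 54.19875 = 54.61875

$54.62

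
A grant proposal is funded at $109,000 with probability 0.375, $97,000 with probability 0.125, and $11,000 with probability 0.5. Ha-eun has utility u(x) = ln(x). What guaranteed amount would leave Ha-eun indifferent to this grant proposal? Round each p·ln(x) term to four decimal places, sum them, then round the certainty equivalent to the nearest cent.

$34,125.49

E[u] = 0.375·ln(109000) + 0.125·ln(97000) + 0.5·ln(11000) = 4.3497 + 1.4353 + 4.6528 = 10.4378
CE = e^10.4378 ≈ 34125.49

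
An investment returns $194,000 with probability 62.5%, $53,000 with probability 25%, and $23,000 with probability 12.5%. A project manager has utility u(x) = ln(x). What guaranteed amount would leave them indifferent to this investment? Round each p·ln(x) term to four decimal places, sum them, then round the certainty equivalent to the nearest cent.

E[u] = 0.625·ln(194000) + 0.25·ln(53000) + 0.125·ln(23000) = 7.6098 + 2.7195 + 1.2554 = 11.5847
CE = e^11.5847 ≈ 107441.31

$107,441.31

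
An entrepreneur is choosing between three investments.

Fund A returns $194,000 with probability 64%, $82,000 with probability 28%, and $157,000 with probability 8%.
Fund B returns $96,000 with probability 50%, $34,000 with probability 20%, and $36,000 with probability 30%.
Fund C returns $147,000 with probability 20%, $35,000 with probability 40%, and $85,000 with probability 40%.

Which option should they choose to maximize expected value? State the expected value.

Fund A ($159,680)

Fund A = 0.64 × 194000 + 0.28 × 82000 + 0.08 × 157000 = 124160 + 22960 + 12560 = 159680
Fund B = 0.5 × 96000 + 0.2 × 34000 + 0.3 × 36000 = 48000 + 6800 + 10800 = 65600
Fund C = 0.2 × 147000 + 0.4 × 35000 + 0.4 × 85000 = 29400 + 14000 + 34000 = 77400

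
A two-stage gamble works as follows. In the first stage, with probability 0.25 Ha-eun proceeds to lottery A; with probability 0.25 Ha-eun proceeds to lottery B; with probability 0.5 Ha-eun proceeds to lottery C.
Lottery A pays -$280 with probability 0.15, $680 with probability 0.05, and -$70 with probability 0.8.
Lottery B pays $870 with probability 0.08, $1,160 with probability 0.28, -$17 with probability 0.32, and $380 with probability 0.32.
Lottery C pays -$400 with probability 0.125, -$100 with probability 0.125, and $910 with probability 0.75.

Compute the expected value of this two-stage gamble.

EV(A) = 0.15 × (-280) + 0.05 × 680 + 0.8 × (-70) = -42 + 34 − 56 = -64
EV(B) = 0.08 × 870 + 0.28 × 1160 + 0.32 × (-17) + 0.32 × 380 = 69.6 + 324.8 − 5.44 + 121.6 = 510.56
EV(C) = 0.125 × (-400) + 0.125 × (-100) + 0.75 × 910 = -50 − 12.5 + 682.5 = 620
Overall = 0.25 × (-64) + 0.25 × 510.56 + 0.5 × 620 = -16 + 127.64 + 310 = 421.64

$421.64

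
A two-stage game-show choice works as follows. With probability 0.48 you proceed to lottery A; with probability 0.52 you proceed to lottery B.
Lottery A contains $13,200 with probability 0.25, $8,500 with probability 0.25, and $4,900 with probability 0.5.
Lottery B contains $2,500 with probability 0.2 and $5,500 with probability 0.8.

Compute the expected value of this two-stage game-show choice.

$6,328

EV(A) = 0.25 × 13200 + 0.25 × 8500 + 0.5 × 4900 = 3300 + 2125 + 2450 = 7875
EV(B) = 0.2 × 2500 + 0.8 × 5500 = 500 + 4400 = 4900
Overall = 0.48 × 7875 + 0.52 × 4900 = 3780 + 2548 = 6328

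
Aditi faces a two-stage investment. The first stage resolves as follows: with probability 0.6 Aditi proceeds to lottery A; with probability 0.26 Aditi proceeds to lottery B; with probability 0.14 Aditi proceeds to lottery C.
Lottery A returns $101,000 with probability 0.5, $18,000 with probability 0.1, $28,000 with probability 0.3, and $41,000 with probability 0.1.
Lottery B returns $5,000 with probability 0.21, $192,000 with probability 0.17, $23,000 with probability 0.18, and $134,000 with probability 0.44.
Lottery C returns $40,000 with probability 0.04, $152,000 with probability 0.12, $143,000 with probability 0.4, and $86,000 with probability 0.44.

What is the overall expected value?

$80,128.60

EV(A) = 0.5 × 101000 + 0.1 × 18000 + 0.3 × 28000 + 0.1 × 41000 = 50500 + 1800 + 8400 + 4100 = 64800
EV(B) = 0.21 × 5000 + 0.17 × 192000 + 0.18 × 23000 + 0.44 × 134000 = 1050 + 32640 + 4140 + 58960 = 96790
EV(C) = 0.04 × 40000 + 0.12 × 152000 + 0.4 × 143000 + 0.44 × 86000 = 1600 + 18240 + 57200 + 37840 = 114880
Overall = 0.6 × 64800 + 0.26 × 96790 + 0.14 × 114880 = 38880 + 25165.4 + 16083.2 = 80128.6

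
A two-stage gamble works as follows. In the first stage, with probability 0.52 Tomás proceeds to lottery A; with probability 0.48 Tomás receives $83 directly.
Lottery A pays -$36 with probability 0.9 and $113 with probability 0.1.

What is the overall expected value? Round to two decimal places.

$28.87

EV(A) = 0.9 × (-36) + 0.1 × 113 = -32.4 + 11.3 = -21.1
Branch B: 83 (certain)
Overall = 0.52 × (-21.1) + 0.48 × 83 = -10.972 + 39.84 = 28.868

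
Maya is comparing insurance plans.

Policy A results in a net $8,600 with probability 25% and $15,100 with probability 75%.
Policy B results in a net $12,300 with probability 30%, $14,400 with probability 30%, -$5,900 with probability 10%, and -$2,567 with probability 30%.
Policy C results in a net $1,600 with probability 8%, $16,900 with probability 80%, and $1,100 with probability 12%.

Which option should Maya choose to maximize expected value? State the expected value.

Policy A = 0.25 × 8600 + 0.75 × 15100 = 2150 + 11325 = 13475
Policy B = 0.3 × 12300 + 0.3 × 14400 + 0.1 × (-5900) + 0.3 × (-2567) = 3690 + 4320 − 590 − 770.1 = 6649.9
Policy C = 0.08 × 1600 + 0.8 × 16900 + 0.12 × 1100 = 128 + 13520 + 132 = 13780

Policy C ($13,780)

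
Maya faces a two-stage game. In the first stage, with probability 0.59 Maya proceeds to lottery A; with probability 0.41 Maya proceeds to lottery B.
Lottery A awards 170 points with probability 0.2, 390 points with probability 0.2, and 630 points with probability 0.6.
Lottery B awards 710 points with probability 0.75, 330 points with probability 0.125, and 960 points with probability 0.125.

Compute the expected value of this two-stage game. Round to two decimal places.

EV(A) = 0.2 × 170 + 0.2 × 390 + 0.6 × 630 = 34 + 78 + 378 = 490
EV(B) = 0.75 × 710 + 0.125 × 330 + 0.125 × 960 = 532.5 + 41.25 + 120 = 693.75
Overall = 0.59 × 490 + 0.41 × 693.75 = 289.1 + 284.4375 = 573.5375

573.54 points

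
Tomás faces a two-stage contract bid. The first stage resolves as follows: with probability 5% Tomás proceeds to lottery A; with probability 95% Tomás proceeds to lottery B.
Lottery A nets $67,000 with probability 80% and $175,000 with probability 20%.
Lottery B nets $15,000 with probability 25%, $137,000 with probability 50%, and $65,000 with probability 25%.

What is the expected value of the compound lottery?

$88,505

EV(A) = 0.8 × 67000 + 0.2 × 175000 = 53600 + 35000 = 88600
EV(B) = 0.25 × 15000 + 0.5 × 137000 + 0.25 × 65000 = 3750 + 68500 + 16250 = 88500
Overall = 0.05 × 88600 + 0.95 × 88500 = 4430 + 84075 = 88505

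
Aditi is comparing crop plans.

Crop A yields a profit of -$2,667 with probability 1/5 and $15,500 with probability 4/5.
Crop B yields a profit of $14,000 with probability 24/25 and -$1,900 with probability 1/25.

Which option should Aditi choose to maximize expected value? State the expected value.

Crop A = 1/5 × (-2667) + 4/5 × 15500 = -533.4 + 12400 = 11866.6
Crop B = 24/25 × 14000 + 1/25 × (-1900) = 13440 − 76 = 13364

Crop B ($13,364)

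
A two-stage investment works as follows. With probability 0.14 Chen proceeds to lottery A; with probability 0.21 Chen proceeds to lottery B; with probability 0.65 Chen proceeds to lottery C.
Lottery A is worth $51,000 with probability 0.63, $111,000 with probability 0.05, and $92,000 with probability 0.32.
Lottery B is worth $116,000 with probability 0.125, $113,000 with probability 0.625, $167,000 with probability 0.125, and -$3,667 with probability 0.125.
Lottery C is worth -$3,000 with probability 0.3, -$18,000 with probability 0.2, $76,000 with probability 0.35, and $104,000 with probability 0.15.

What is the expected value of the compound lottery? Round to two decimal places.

EV(A) = 0.63 × 51000 + 0.05 × 111000 + 0.32 × 92000 = 32130 + 5550 + 29440 = 67120
EV(B) = 0.125 × 116000 + 0.625 × 113000 + 0.125 × 167000 + 0.125 × (-3667) = 14500 + 70625 + 20875 − 458.375 = 105541.625
EV(C) = 0.3 × (-3000) + 0.2 × (-18000) + 0.35 × 76000 + 0.15 × 104000 = -900 − 3600 + 26600 + 15600 = 37700
Overall = 0.14 × 67120 + 0.21 × 105541.625 + 0.65 × 37700 = 9396.8 + 22163.74125 + 24505 = 56065.54125

$56,065.54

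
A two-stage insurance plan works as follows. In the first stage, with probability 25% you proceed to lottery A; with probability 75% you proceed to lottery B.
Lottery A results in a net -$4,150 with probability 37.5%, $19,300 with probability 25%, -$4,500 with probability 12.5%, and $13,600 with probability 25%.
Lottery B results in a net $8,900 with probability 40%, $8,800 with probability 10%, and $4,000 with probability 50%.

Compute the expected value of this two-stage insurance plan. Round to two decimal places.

$6,356.56

EV(A) = 0.375 × (-4150) + 0.25 × 19300 + 0.125 × (-4500) + 0.25 × 13600 = -1556.25 + 4825 − 562.5 + 3400 = 6106.25
EV(B) = 0.4 × 8900 + 0.1 × 8800 + 0.5 × 4000 = 3560 + 880 + 2000 = 6440
Overall = 0.25 × 6106.25 + 0.75 × 6440 = 1526.5625 + 4830 = 6356.5625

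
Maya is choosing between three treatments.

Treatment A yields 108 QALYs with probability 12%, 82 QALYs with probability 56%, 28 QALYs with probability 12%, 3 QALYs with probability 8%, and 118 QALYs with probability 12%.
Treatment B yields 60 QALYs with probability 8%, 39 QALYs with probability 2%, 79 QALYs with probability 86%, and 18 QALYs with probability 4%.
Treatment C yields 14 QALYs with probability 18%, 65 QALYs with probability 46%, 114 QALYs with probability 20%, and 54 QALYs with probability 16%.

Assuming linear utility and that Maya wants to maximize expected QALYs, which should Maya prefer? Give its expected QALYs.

Treatment A = 0.12 × 108 + 0.56 × 82 + 0.12 × 28 + 0.08 × 3 + 0.12 × 118 = 12.96 + 45.92 + 3.36 + 0.24 + 14.16 = 76.64
Treatment B = 0.08 × 60 + 0.02 × 39 + 0.86 × 79 + 0.04 × 18 = 4.8 + 0.78 + 67.94 + 0.72 = 74.24
Treatment C = 0.18 × 14 + 0.46 × 65 + 0.2 × 114 + 0.16 × 54 = 2.52 + 29.9 + 22.8 + 8.64 = 63.86

Treatment A (76.64 QALYs)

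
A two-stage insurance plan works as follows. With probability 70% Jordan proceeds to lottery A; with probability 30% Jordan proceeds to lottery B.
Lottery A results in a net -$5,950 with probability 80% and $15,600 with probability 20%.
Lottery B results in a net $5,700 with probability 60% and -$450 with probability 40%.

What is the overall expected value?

EV(A) = 0.8 × (-5950) + 0.2 × 15600 = -4760 + 3120 = -1640
EV(B) = 0.6 × 5700 + 0.4 × (-450) = 3420 − 180 = 3240
Overall = 0.7 × (-1640) + 0.3 × 3240 = -1148 + 972 = -176

-$176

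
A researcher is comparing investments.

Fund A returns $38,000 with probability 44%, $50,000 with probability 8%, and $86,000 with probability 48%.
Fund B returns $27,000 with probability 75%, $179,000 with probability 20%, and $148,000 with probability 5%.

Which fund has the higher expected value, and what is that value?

Fund A = 0.44 × 38000 + 0.08 × 50000 + 0.48 × 86000 = 16720 + 4000 + 41280 = 62000
Fund B = 0.75 × 27000 + 0.2 × 179000 + 0.05 × 148000 = 20250 + 35800 + 7400 = 63450

Fund B ($63,450)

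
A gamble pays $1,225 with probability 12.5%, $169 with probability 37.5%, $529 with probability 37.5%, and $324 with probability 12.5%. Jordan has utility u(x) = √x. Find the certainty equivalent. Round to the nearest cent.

E[u] = 0.125·√1225 + 0.375·√169 + 0.375·√529 + 0.125·√324 = 0.125·35 + 0.375·13 + 0.375·23 + 0.125·18 = 20.125
CE = (20.125)² = 405.015625

$405.02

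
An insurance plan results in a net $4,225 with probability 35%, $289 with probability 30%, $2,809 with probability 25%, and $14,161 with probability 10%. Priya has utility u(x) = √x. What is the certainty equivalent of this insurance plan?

$2,809

E[u] = 0.35·√4225 + 0.3·√289 + 0.25·√2809 + 0.1·√14161 = 0.35·65 + 0.3·17 + 0.25·53 + 0.1·119 = 53
CE = (53)² = 2809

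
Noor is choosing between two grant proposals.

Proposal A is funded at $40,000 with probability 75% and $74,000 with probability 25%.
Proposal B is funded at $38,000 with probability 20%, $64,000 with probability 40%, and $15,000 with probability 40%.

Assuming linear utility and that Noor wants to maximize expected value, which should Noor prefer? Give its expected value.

Proposal A = 0.75 × 40000 + 0.25 × 74000 = 30000 + 18500 = 48500
Proposal B = 0.2 × 38000 + 0.4 × 64000 + 0.4 × 15000 = 7600 + 25600 + 6000 = 39200

Proposal A ($48,500)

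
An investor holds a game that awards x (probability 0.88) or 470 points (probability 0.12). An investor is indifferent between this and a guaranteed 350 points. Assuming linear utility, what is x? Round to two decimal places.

x = 333.64 points

0.88·x + 0.12·470 = 350
0.88·x = 350 − 56.4 = 293.6
x = 293.6 / 0.88 = 333.6364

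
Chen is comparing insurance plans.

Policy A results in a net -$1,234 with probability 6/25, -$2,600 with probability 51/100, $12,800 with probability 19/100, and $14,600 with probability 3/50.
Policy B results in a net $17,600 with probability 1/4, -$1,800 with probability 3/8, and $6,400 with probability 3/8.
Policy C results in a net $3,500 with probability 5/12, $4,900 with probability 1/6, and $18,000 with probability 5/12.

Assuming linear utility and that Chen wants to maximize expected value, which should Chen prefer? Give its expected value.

Policy C ($9,775)

Policy A = 6/25 × (-1234) + 51/100 × (-2600) + 19/100 × 12800 + 3/50 × 14600 = -296.16 − 1326 + 2432 + 876 = 1685.84
Policy B = 1/4 × 17600 + 3/8 × (-1800) + 3/8 × 6400 = 4400 − 675 + 2400 = 6125
Policy C = 5/12 × 3500 + 1/6 × 4900 + 5/12 × 18000 = 1458.3333 + 816.6667 + 7500 = 9775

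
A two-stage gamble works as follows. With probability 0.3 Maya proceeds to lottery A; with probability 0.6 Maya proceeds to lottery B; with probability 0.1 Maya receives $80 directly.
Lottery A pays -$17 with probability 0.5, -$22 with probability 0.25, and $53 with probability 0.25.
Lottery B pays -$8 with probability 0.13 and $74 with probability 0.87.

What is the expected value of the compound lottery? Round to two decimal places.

$45.78

EV(A) = 0.5 × (-17) + 0.25 × (-22) + 0.25 × 53 = -8.5 − 5.5 + 13.25 = -0.75
EV(B) = 0.13 × (-8) + 0.87 × 74 = -1.04 + 64.38 = 63.34
Branch C: 80 (certain)
Overall = 0.3 × (-0.75) + 0.6 × 63.34 + 0.1 × 80 = -0.225 + 38.004 + 8 = 45.779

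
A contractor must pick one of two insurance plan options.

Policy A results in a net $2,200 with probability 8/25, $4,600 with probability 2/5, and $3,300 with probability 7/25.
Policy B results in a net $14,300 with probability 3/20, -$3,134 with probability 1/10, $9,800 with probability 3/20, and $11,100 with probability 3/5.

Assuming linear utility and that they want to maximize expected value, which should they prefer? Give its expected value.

Policy A = 8/25 × 2200 + 2/5 × 4600 + 7/25 × 3300 = 704 + 1840 + 924 = 3468
Policy B = 3/20 × 14300 + 1/10 × (-3134) + 3/20 × 9800 + 3/5 × 11100 = 2145 − 313.4 + 1470 + 6660 = 9961.6

Policy B ($9,961.60)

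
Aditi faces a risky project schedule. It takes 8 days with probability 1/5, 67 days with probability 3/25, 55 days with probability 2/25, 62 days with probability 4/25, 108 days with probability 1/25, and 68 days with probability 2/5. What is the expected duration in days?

EV = 1/5 × 8 + 3/25 × 67 + 2/25 × 55 + 4/25 × 62 + 1/25 × 108 + 2/5 × 68 = 1.6 + 8.04 + 4.4 + 9.92 + 4.32 + 27.2 = 55.48

55.48 days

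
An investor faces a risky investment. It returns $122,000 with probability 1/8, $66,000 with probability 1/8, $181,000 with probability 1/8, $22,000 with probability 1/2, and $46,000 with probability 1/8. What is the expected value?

$62,875

EV = 1/8 × 122000 + 1/8 × 66000 + 1/8 × 181000 + 1/2 × 22000 + 1/8 × 46000 = 15250 + 8250 + 22625 + 11000 + 5750 = 62875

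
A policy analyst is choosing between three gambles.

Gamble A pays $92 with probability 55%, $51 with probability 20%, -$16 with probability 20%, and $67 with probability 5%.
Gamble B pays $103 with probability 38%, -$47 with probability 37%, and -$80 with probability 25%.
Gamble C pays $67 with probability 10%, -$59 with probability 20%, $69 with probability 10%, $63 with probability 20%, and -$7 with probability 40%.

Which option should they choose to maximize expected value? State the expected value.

Gamble A ($60.95)

Gamble A = 0.55 × 92 + 0.2 × 51 + 0.2 × (-16) + 0.05 × 67 = 50.6 + 10.2 − 3.2 + 3.35 = 60.95
Gamble B = 0.38 × 103 + 0.37 × (-47) + 0.25 × (-80) = 39.14 − 17.39 − 20 = 1.75
Gamble C = 0.1 × 67 + 0.2 × (-59) + 0.1 × 69 + 0.2 × 63 + 0.4 × (-7) = 6.7 − 11.8 + 6.9 + 12.6 − 2.8 = 11.6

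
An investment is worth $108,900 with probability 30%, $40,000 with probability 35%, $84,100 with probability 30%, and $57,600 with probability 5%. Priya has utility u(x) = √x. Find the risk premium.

$2,956

E[u] = 0.3·√108900 + 0.35·√40000 + 0.3·√84100 + 0.05·√57600 = 0.3·330 + 0.35·200 + 0.3·290 + 0.05·240 = 268
CE = (268)² = 71824
Risk premium = EV − CE = 74780 − 71824 = 2956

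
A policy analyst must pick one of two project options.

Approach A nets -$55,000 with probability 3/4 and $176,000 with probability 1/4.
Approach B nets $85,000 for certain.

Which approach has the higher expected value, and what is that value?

Approach B ($85,000)

Approach A = 3/4 × (-55000) + 1/4 × 176000 = -41250 + 44000 = 2750
Approach B: 85000 (certain)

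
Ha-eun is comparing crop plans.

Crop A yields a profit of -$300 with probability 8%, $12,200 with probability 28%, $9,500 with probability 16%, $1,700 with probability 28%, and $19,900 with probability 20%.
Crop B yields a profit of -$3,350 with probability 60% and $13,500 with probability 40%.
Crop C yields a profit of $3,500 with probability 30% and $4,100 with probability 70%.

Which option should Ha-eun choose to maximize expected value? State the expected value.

Crop A = 0.08 × (-300) + 0.28 × 12200 + 0.16 × 9500 + 0.28 × 1700 + 0.2 × 19900 = -24 + 3416 + 1520 + 476 + 3980 = 9368
Crop B = 0.6 × (-3350) + 0.4 × 13500 = -2010 + 5400 = 3390
Crop C = 0.3 × 3500 + 0.7 × 4100 = 1050 + 2870 = 3920

Crop A ($9,368)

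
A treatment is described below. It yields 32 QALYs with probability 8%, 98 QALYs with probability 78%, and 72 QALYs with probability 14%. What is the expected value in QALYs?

EV = 0.08 × 32 + 0.78 × 98 + 0.14 × 72 = 2.56 + 76.44 + 10.08 = 89.08

89.08 QALYs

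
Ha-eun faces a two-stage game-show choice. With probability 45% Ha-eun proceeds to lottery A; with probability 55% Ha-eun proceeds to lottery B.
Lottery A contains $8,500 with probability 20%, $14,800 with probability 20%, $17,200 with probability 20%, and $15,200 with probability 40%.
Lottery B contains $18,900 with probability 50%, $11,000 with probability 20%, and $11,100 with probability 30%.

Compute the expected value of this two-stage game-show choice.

EV(A) = 0.2 × 8500 + 0.2 × 14800 + 0.2 × 17200 + 0.4 × 15200 = 1700 + 2960 + 3440 + 6080 = 14180
EV(B) = 0.5 × 18900 + 0.2 × 11000 + 0.3 × 11100 = 9450 + 2200 + 3330 = 14980
Overall = 0.45 × 14180 + 0.55 × 14980 = 6381 + 8239 = 14620

$14,620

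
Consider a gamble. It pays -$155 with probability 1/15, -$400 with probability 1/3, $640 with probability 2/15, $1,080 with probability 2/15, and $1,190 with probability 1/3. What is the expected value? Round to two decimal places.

$482.33

EV = 1/15 × (-155) + 1/3 × (-400) + 2/15 × 640 + 2/15 × 1080 + 1/3 × 1190 = -10.3333 − 133.3333 + 85.3333 + 144 + 396.6667 = 482.3333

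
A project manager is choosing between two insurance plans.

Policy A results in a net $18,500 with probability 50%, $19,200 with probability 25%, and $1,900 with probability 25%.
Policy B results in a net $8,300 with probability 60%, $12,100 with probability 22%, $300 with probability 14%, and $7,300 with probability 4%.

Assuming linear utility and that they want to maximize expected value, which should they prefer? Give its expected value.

Policy A ($14,525)

Policy A = 0.5 × 18500 + 0.25 × 19200 + 0.25 × 1900 = 9250 + 4800 + 475 = 14525
Policy B = 0.6 × 8300 + 0.22 × 12100 + 0.14 × 300 + 0.04 × 7300 = 4980 + 2662 + 42 + 292 = 7976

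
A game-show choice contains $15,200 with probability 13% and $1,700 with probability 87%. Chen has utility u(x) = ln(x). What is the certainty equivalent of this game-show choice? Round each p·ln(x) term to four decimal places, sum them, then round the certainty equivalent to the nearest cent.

E[u] = 0.13·ln(15200) + 0.87·ln(1700) = 1.2518 + 6.4714 = 7.7232
CE = e^7.7232 ≈ 2260.18

$2,260.18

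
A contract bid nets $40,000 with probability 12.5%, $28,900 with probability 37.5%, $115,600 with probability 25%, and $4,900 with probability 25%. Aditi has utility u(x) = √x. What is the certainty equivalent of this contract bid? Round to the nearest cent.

$36,576.56

E[u] = 0.125·√40000 + 0.375·√28900 + 0.25·√115600 + 0.25·√4900 = 0.125·200 + 0.375·170 + 0.25·340 + 0.25·70 = 191.25
CE = (191.25)² = 36576.5625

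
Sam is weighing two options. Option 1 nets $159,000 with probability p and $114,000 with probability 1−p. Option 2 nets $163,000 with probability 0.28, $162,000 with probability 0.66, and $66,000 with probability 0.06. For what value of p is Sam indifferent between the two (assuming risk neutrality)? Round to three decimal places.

p = 0.945

EV(Option 2) = 0.28 × 163000 + 0.66 × 162000 + 0.06 × 66000 = 45640 + 106920 + 3960 = 156520
p·159000 + (1−p)·114000 = 156520
45000p + 114000 = 156520
p = (156520 − 114000) / 45000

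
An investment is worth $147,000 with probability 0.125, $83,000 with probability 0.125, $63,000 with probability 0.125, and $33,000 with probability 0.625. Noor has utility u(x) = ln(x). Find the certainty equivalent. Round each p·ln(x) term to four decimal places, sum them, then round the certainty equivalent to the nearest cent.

E[u] = 0.125·ln(147000) + 0.125·ln(83000) + 0.125·ln(63000) + 0.625·ln(33000) = 1.4873 + 1.4158 + 1.3814 + 6.5027 = 10.7872
CE = e^10.7872 ≈ 48397.33

$48,397.33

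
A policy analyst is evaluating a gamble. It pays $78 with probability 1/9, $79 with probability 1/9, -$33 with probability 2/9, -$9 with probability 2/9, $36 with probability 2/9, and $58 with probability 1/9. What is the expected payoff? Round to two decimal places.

EV = 1/9 × 78 + 1/9 × 79 + 2/9 × (-33) + 2/9 × (-9) + 2/9 × 36 + 1/9 × 58 = 8.6667 + 8.7778 − 7.3333 − 2 + 8 + 6.4444 = 22.5556

$22.56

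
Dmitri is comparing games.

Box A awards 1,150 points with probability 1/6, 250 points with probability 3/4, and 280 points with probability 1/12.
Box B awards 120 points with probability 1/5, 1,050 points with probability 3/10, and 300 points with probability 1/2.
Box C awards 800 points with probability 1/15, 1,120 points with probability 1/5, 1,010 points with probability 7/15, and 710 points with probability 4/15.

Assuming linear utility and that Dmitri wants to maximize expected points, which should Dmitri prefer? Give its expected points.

Box C (938 points)

Box A = 1/6 × 1150 + 3/4 × 250 + 1/12 × 280 = 191.6667 + 187.5 + 23.3333 = 402.5
Box B = 1/5 × 120 + 3/10 × 1050 + 1/2 × 300 = 24 + 315 + 150 = 489
Box C = 1/15 × 800 + 1/5 × 1120 + 7/15 × 1010 + 4/15 × 710 = 53.3333 + 224 + 471.3333 + 189.3333 = 938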